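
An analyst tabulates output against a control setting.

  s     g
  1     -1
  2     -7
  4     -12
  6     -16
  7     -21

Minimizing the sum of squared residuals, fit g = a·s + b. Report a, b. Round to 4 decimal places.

MᵀM·[a, b]ᵀ = Mᵀg reads: 106·a + 20·b = -306;  20·a + 5·b = -57.
(Σs·s = 106, Σs = 20, Σ1 = 5, Σs·g = -306, Σg = -57.)
Eliminating b: 5·(row 1) − 20·(row 2) gives 130·a = 5·(-306) − 20·(-57) = -390, so a = -3.
Then b = ((-57) − 20·(-3))/5 = 3/5.

a = -3.0000, b = 0.6000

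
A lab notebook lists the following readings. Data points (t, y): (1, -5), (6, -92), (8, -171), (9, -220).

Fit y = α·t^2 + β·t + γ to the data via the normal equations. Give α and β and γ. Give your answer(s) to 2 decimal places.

Forming MᵀM = [[11954, 1458, 182]; [1458, 182, 24]; [182, 24, 4]] and Mᵀy = [-32081, -3905, -488]ᵀ gives MᵀM·[α, β, γ]ᵀ = Mᵀy.
Inverting the 3×3 Gram matrix, [α, β, γ]ᵀ = [-8872/2809, 26461/5618, -18405/2809]ᵀ.

α = -3.16, β = 4.71, γ = -6.55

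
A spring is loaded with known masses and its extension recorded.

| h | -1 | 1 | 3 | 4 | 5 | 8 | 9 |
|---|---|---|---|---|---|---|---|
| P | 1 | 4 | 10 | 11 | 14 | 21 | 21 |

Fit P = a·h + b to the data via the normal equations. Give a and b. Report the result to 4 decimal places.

a = 2.1375, b = 2.8587

Forming AᵀA = [[197, 29]; [29, 7]] and AᵀP = [504, 82]ᵀ gives AᵀA·[a, b]ᵀ = AᵀP.
Δ = 197·7 − 29² = 538.
a = (504·7 − 29·82)/538 = 575/269; b = (197·82 − 29·504)/538 = 769/269.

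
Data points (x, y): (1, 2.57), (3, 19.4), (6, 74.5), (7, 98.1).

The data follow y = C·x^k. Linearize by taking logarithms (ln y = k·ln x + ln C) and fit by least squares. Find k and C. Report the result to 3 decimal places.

k = 1.877, C = 2.541

With ln yᵢ as the transformed response and ln xᵢ as the regressor:
Sums: Σln x = 4.8363, Σ(ln x)² = 8.2039, Σln y = 12.8060, Σln x·ln y = 19.9055.
Normal system: [[8.2039, 4.8363]; [4.8363, 4]]·[k, ln C]ᵀ = [19.9055, 12.8060]ᵀ.
Slope k = (n·Σln x·ln y − Σln x·Σln y)/(n·Σ(ln x)² − (Σln x)²) = (4·19.9055 − 4.8363·12.8060)/9.4260 = 1.87659; ln C = (Σln y − k·Σln x)/n = 0.93256, so C = exp(0.93256) = 2.54101.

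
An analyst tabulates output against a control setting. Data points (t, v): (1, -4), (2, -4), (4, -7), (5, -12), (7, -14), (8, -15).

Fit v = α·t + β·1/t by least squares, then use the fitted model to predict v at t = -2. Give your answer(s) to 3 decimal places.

XᵀX·[α, β]ᵀ = Xᵀv reads: 159·α + 6·β = -318;  6·α + (108861/78400)·β = -561/40.
Determinant 159·(108861/78400) − 6² = 14486499/78400.
α = ((-318)·(108861/78400) − 6·(-561/40))/(14486499/78400) = -1037794/536537; β = (159·(-561/40) − 6·(-318))/(14486499/78400) = -934920/536537.
At t = -2: v̂ = (-1037794/536537)·(-2) + (-934920/536537)·(-1/2) = 2543048/536537.

v̂ = 4.740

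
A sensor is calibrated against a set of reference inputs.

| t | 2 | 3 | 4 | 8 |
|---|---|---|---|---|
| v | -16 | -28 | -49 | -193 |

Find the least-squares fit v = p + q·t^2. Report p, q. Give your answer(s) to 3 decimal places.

p = -2.337, q = -2.975

The normal system AᵀA·[p, q]ᵀ = Aᵀv is [[4, 93]; [93, 4449]]·[p, q]ᵀ = [-286, -13452]ᵀ.
det = 4·4449 − 93² = 9147.
p = ((-286)·4449 − 93·(-13452))/9147 = -7126/3049; q = (4·(-13452) − 93·(-286))/9147 = -9070/3049.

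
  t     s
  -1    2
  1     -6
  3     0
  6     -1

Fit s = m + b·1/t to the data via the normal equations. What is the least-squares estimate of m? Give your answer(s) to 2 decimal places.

m = -0.80

Forming XᵀX = [[4, 1/2]; [1/2, 77/36]] and Xᵀs = [-5, -49/6]ᵀ gives XᵀX·[m, b]ᵀ = Xᵀs.
det = 4·(77/36) − (1/2)² = 299/36.
m = ((-5)·(77/36) − (1/2)·(-49/6))/(299/36) = -238/299; b = (4·(-49/6) − (1/2)·(-5))/(299/36) = -1086/299.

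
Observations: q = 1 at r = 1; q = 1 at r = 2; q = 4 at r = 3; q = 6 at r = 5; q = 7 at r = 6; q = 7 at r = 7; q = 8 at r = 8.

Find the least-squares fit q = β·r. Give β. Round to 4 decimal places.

β = 1.0638

Entries of XᵀX: Σr·r = 188.
And Σr·q = 200.
β = 200/188 = 1.06383.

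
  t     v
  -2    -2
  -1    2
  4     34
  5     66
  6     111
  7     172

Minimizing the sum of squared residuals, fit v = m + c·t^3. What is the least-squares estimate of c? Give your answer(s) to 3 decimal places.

c = 0.497

AᵀA·[m, c]ᵀ = Aᵀv reads: 6·m + 739·c = 383;  739·m + 184091·c = 93412.
(Σ1 = 6, Σt^3 = 739, Σt^3·t^3 = 184091, Σv = 383, Σt^3·v = 93412.)
Δ = 6·184091 − 739² = 558425.
m = (383·184091 − 739·93412)/558425 = 295077/111685; c = (6·93412 − 739·383)/558425 = 55487/111685.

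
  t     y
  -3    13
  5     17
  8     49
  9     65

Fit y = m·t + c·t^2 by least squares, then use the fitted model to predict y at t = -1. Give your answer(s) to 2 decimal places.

ŷ = 2.41

From the data, Σt·t = 179, Σt·t^2 = 1339, Σt^2·t^2 = 11363.
And Σt·y = 1023, Σt^2·y = 8943.
So XᵀX·[m, c]ᵀ = Xᵀy: [[179, 1339]; [1339, 11363]]·[m, c]ᵀ = [1023, 8943]ᵀ.
Δ = 179·11363 − 1339² = 241056.
m = (1023·11363 − 1339·8943)/241056 = -14597/10044; c = (179·8943 − 1339·1023)/241056 = 9625/10044.
At t = -1: ŷ = (-14597/10044)·(-1) + (9625/10044)·(1) = 4037/1674.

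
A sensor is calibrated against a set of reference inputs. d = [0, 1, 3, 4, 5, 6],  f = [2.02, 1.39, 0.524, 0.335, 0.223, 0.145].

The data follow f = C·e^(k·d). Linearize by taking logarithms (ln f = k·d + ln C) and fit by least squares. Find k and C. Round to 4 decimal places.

k = -0.4459, C = 2.0591

Let Y = ln f. Fitting Y = k·d + ln C by least squares:
Sums: Σd = 19.0000, Σ(d)² = 87.0000, Σln f = -4.1391, Σd·ln f = -25.0730.
Normal system: [[87.0000, 19.0000]; [19.0000, 6]]·[k, ln C]ᵀ = [-25.0730, -4.1391]ᵀ.
Slope k = (n·Σd·ln f − Σd·Σln f)/(n·Σ(d)² − (Σd)²) = (6·-25.0730 − 19.0000·-4.1391)/161.0000 = -0.44593; ln C = (Σln f − k·Σd)/n = 0.72228, so C = exp(0.72228) = 2.05912.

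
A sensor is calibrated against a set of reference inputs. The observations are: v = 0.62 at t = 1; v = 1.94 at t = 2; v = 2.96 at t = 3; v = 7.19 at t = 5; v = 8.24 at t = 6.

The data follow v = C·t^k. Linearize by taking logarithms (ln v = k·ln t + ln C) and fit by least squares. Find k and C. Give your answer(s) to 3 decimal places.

Linearized form: ln v = k·ln t + ln C. From the 5 transformed points,
AᵀA = [[7.4881, 5.1930]; [5.1930, 5]], rhs = [8.6053, 5.3515]ᵀ  (here Σln t = 5.1930, Σ(ln t)² = 7.4881, Σln v = 5.3515, Σln t·ln v = 8.6053).
Slope k = (n·Σln t·ln v − Σln t·Σln v)/(n·Σ(ln t)² − (Σln t)²) = (5·8.6053 − 5.1930·5.3515)/10.4737 = 1.45471; ln C = (Σln v − k·Σln t)/n = -0.44054, so C = exp(-0.44054) = 0.64369.

k = 1.455, C = 0.644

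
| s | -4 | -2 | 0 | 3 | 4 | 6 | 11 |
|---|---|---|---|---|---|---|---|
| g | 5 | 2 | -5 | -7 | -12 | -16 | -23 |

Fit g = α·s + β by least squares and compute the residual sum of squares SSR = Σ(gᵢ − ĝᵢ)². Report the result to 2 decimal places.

With design matrix A, AᵀA = [[202, 18]; [18, 7]] and Aᵀg = [-442, -56]ᵀ.
det = 202·7 − 18² = 1090.
α = ((-442)·7 − 18·(-56))/1090 = -1043/545; β = (202·(-56) − 18·(-442))/1090 = -1678/545.
Residuals: 231/545, 682/545, -1047/545, 992/545, -138/109, -784/545, 616/545; SSR = 7466/545.

SSR = 13.70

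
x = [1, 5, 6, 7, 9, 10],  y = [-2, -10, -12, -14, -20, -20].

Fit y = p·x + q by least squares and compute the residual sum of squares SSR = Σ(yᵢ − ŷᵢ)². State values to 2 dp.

Forming MᵀM = [[292, 38]; [38, 6]] and Mᵀy = [-602, -78]ᵀ gives MᵀM·[p, q]ᵀ = Mᵀy.
Determinant 292·6 − 38² = 308.
p = ((-602)·6 − 38·(-78))/308 = -162/77; q = (292·(-78) − 38·(-602))/308 = 25/77.
Residuals: -17/77, 15/77, 23/77, 31/77, -107/77, 5/7; SSR = 214/77.

SSR = 2.78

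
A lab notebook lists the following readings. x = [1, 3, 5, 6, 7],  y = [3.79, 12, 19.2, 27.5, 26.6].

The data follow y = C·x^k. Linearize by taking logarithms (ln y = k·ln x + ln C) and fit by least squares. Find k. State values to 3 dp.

k = 1.037

Taking logs, ln y = k·ln x + ln C, so regress ln y on ln x.
Σln x = 6.4457, Σ(ln x)² = 10.7942, Σln y = 13.3673, Σln x·ln y = 19.8083.
Normal system: [[10.7942, 6.4457]; [6.4457, 5]]·[k, ln C]ᵀ = [19.8083, 13.3673]ᵀ.
Δ = 10.7942·5 − (6.4457)² = 12.4237; k = (19.8083·5 − 6.4457·13.3673)/12.4237 = 1.03670, ln C = (10.7942·13.3673 − 6.4457·19.8083)/12.4237 = 1.33701.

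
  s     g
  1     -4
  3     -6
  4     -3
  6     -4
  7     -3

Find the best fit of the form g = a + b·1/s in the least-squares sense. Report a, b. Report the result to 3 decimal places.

a = -3.795, b = -0.542

From the data, Σ1 = 5, Σ1/s = 53/28, Σ1/s·1/s = 8621/7056.
Moment sums: Σg = -20, Σ1/s·g = -659/84.
det = 5·(8621/7056) − (53/28)² = 1114/441.
a = ((-20)·(8621/7056) − (53/28)·(-659/84))/(1114/441) = -67639/17824; b = (5·(-659/84) − (53/28)·(-20))/(1114/441) = -2415/4456.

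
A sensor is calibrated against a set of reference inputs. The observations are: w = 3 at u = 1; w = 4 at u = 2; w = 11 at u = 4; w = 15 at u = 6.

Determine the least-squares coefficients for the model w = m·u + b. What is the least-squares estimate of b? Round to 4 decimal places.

b = -0.0678

The normal equations are: 57·m + 13·b = 145;  13·m + 4·b = 33.
(Σu·u = 57, Σu = 13, Σ1 = 4, Σu·w = 145, Σw = 33.)
Eliminating b: 4·(row 1) − 13·(row 2) gives 59·m = 4·145 − 13·33 = 151, so m = 151/59.
Then b = (33 − 13·(151/59))/4 = -4/59.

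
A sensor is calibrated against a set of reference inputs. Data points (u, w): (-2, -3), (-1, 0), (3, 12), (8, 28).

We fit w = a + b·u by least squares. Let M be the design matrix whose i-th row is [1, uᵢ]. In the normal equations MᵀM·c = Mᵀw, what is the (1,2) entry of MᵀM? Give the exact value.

8

Row 1 ↔ basis 1, column 2 ↔ basis u, so (MᵀM)_{1,2} = Σᵢ u = (1)·(-2) + (1)·(-1) + (1)·(3) + (1)·(8) = 8.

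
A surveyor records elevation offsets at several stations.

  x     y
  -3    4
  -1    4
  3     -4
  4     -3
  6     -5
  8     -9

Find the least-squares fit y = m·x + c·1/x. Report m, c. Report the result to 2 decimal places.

m = -0.92, c = -2.89

From the data, Σx·x = 135, Σx·1/x = 6, Σ1/x·1/x = 85/64.
For Aᵀy: Σx·y = -142, Σ1/x·y = -75/8.
AᵀA·[m, c]ᵀ = Aᵀy becomes [[135, 6]; [6, 85/64]]·[m, c]ᵀ = [-142, -75/8]ᵀ.
Δ = 135·(85/64) − 6² = 9171/64.
m = ((-142)·(85/64) − 6·(-75/8))/(9171/64) = -8470/9171; c = (135·(-75/8) − 6·(-142))/(9171/64) = -8824/3057.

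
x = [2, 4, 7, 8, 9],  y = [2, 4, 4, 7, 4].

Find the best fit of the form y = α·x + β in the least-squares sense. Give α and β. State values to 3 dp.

Forming AᵀA = [[214, 30]; [30, 5]] and Aᵀy = [140, 21]ᵀ gives AᵀA·[α, β]ᵀ = Aᵀy.
Δ = 214·5 − 30² = 170.
α = (140·5 − 30·21)/170 = 7/17; β = (214·21 − 30·140)/170 = 147/85.

α = 0.412, β = 1.729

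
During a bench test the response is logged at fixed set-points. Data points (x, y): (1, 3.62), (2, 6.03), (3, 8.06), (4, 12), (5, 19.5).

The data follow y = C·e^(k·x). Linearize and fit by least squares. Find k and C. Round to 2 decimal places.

k = 0.41, C = 2.48

With ln yᵢ as the transformed response and xᵢ as the regressor:
Σx = 15.0000, Σ(x)² = 55.0000, Σln y = 10.6255, Σx·ln y = 35.9324.
Equations: 55.0000·k + 15.0000·ln C = 35.9324;  15.0000·k + 5·ln C = 10.6255.
Δ = 55.0000·5 − (15.0000)² = 50.0000; k = (35.9324·5 − 15.0000·10.6255)/50.0000 = 0.40560, ln C = (55.0000·10.6255 − 15.0000·35.9324)/50.0000 = 0.90828, so C = exp(0.90828) = 2.48005.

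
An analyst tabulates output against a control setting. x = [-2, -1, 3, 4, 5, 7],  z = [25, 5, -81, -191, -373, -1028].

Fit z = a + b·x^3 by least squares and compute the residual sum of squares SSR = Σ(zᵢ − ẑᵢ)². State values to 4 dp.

SSR = 2.8330

AᵀA·[a, b]ᵀ = Aᵀz reads: 6·a + 550·b = -1643;  550·a + 138164·b = -413845.
Eliminating b: 138164·(row 1) − 550·(row 2) gives 526484·a = 138164·(-1643) − 550·(-413845) = 611298, so a = 305649/263242.
Then b = ((-413845) − 550·(305649/263242))/138164 = -394855/131621.
Residuals: -42279/263242, 220851/263242, -306081/263242, -43431/263242, 218835/263242, -47895/263242; SSR = 745767/263242.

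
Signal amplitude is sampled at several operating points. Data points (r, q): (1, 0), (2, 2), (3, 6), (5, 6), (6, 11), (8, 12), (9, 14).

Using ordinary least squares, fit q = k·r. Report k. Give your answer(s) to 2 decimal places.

Sums needed: Σr·r = 220.
For Aᵀq: Σr·q = 340.
k = 340/220 = 1.54545.

k = 1.55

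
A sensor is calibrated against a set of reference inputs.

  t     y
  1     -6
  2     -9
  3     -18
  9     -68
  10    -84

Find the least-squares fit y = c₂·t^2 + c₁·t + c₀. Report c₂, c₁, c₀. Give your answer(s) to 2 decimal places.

c₂ = -0.50, c₁ = -3.00, c₀ = -2.50

Entries of XᵀX: Σt^2·t^2 = 16659, Σt^2·t = 1765, Σt^2 = 195, Σt·t = 195, Σt = 25, Σ1 = 5.
Moment sums: Σt^2·y = -14112, Σt·y = -1530, Σy = -185.
Row-reducing yields c₂ = -1/2, c₁ = -3, c₀ = -5/2.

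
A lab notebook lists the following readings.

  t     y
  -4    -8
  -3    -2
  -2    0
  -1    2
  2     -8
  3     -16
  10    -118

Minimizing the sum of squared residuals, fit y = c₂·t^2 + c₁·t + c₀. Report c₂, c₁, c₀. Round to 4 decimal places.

c₂ = -0.9707, c₁ = -2.0972, c₀ = -0.1006

Normal-equation sums: Σt^2·t^2 = 10451, Σt^2·t = 935, Σt^2 = 143, Σt·t = 143, Σt = 5, Σ1 = 7.
And Σt^2·y = -12120, Σt·y = -1208, Σy = -150.
Solving the 3×3 system (Gaussian elimination) gives c₂ = -605095/623361, c₁ = -1307291/623361, c₀ = -20910/207787.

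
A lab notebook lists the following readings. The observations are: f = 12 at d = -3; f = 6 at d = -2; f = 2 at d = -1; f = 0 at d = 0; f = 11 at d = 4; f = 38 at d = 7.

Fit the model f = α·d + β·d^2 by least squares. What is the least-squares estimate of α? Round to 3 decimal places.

α = -1.119

Entries of AᵀA: Σd·d = 79, Σd·d^2 = 371, Σd^2·d^2 = 2755.
Moment sums: Σd·f = 260, Σd^2·f = 2172.
Δ = 79·2755 − 371² = 80004.
α = (260·2755 − 371·2172)/80004 = -22378/20001; β = (79·2172 − 371·260)/80004 = 18782/20001.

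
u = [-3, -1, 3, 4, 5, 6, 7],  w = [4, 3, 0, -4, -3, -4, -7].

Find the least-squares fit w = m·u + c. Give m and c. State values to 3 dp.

m = -1.049, c = 1.575

The normal system MᵀM·[m, c]ᵀ = Mᵀw is [[145, 21]; [21, 7]]·[m, c]ᵀ = [-119, -11]ᵀ.
Eliminating c: 7·(row 1) − 21·(row 2) gives 574·m = 7·(-119) − 21·(-11) = -602, so m = -43/41.
Then c = ((-11) − 21·(-43/41))/7 = 452/287.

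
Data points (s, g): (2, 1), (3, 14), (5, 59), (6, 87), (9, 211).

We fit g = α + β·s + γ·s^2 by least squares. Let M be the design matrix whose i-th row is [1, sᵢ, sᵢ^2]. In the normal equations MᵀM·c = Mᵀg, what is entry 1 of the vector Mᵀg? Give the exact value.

372

Entry 1 ↔ basis 1, so (Mᵀg)_{1} = Σᵢ gᵢ = (1)·(1) + (1)·(14) + (1)·(59) + (1)·(87) + (1)·(211) = 372.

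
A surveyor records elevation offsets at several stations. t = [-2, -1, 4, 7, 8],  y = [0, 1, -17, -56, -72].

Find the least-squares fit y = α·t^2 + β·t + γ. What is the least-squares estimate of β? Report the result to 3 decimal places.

β = -0.647

With design matrix M, MᵀM = [[6770, 910, 134]; [910, 134, 16]; [134, 16, 5]] and Mᵀy = [-7623, -1037, -144]ᵀ.
Row-reducing yields α = -14323/13188, β = -2845/4396, γ = 15677/6594.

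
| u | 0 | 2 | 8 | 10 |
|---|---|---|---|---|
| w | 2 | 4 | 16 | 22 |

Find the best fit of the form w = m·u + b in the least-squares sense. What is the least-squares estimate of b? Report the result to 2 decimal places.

The normal equations are: 168·m + 20·b = 356;  20·m + 4·b = 44.
(Σu·u = 168, Σu = 20, Σ1 = 4, Σu·w = 356, Σw = 44.)
Eliminating b: 4·(row 1) − 20·(row 2) gives 272·m = 4·356 − 20·44 = 544, so m = 2.
Then b = (44 − 20·2)/4 = 1.

b = 1.00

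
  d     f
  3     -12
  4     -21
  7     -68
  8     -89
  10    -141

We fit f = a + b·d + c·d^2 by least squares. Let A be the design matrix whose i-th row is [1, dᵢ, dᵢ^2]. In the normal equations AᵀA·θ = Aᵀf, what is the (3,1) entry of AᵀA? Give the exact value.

238

Row 3 ↔ basis d^2, column 1 ↔ basis 1, so (AᵀA)_{3,1} = Σᵢ d^2 = (9)·(1) + (16)·(1) + (49)·(1) + (64)·(1) + (100)·(1) = 238.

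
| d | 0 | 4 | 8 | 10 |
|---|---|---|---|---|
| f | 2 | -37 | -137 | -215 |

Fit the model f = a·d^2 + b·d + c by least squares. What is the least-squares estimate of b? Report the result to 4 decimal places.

b = -1.3009

From the data, Σd^2·d^2 = 14352, Σd^2·d = 1576, Σd^2 = 180, Σd·d = 180, Σd = 22, Σ1 = 4.
Moment sums: Σd^2·f = -30860, Σd·f = -3394, Σf = -387.
Normal equations: [[14352, 1576, 180]; [1576, 180, 22]; [180, 22, 4]]·[a, b, c]ᵀ = [-30860, -3394, -387]ᵀ.
Row-reducing yields a = -6459/3184, b = -2071/1592, c = 673/398.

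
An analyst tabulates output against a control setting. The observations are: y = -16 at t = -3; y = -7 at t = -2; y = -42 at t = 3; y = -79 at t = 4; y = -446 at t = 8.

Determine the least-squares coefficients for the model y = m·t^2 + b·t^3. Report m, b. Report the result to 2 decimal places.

The normal system MᵀM·[m, b]ᵀ = Mᵀy is [[4530, 33760]; [33760, 267762]]·[m, b]ᵀ = [-30358, -234054]ᵀ.
Δ = 4530·267762 − 33760² = 73224260.
m = ((-30358)·267762 − 33760·(-234054))/73224260 = -56763939/18306065; b = (4530·(-234054) − 33760·(-30358))/73224260 = -1768927/3661213.

m = -3.10, b = -0.48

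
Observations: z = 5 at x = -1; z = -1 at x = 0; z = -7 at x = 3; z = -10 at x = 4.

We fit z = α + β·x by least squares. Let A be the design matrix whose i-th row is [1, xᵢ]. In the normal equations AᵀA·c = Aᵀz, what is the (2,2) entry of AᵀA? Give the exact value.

Row 2 ↔ basis x, column 2 ↔ basis x, so (AᵀA)_{2,2} = Σᵢ (x)·(x) = (-1)·(-1) + (0)·(0) + (3)·(3) + (4)·(4) = 26.

26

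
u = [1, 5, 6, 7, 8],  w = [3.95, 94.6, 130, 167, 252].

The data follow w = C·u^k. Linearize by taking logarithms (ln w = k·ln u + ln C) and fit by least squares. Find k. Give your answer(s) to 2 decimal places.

Linearized form: ln w = k·ln u + ln C. From the 5 transformed points,
Sums: Σln u = 7.4265, Σ(ln u)² = 13.9113, Σln w = 21.4383, Σln u·ln w = 37.5011.
Normal system: [[13.9113, 7.4265]; [7.4265, 5]]·[k, ln C]ᵀ = [37.5011, 21.4383]ᵀ.
Slope k = (n·Σln u·ln w − Σln u·Σln w)/(n·Σ(ln u)² − (Σln u)²) = (5·37.5011 − 7.4265·21.4383)/14.4030 = 1.96436; ln C = (Σln w − k·Σln u)/n = 1.36998.

k = 1.96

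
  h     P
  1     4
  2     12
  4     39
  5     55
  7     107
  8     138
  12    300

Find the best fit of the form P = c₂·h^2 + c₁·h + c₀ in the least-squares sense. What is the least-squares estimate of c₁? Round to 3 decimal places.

Entries of MᵀM: Σh^2·h^2 = 28131, Σh^2·h = 2781, Σh^2 = 303, Σh·h = 303, Σh = 39, Σ1 = 7.
Moment sums: Σh^2·P = 59326, Σh·P = 5912, ΣP = 655.
So MᵀM·[c₂, c₁, c₀]ᵀ = MᵀP: [[28131, 2781, 303]; [2781, 303, 39]; [303, 39, 7]]·[c₂, c₁, c₀]ᵀ = [59326, 5912, 655]ᵀ.
Solving the 3×3 system (Gaussian elimination) gives c₂ = 8497/4326, c₁ = 146561/108150, c₀ = 18038/18025.

c₁ = 1.355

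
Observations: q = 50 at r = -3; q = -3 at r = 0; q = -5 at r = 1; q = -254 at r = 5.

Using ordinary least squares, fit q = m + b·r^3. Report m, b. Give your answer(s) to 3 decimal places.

Normal-equation sums: Σ1 = 4, Σr^3 = 99, Σr^3·r^3 = 16355.
For Xᵀq: Σq = -212, Σr^3·q = -33105.
So XᵀX·[m, b]ᵀ = Xᵀq: [[4, 99]; [99, 16355]]·[m, b]ᵀ = [-212, -33105]ᵀ.
det = 4·16355 − 99² = 55619.
m = ((-212)·16355 − 99·(-33105))/55619 = -189865/55619; b = (4·(-33105) − 99·(-212))/55619 = -111432/55619.

m = -3.414, b = -2.003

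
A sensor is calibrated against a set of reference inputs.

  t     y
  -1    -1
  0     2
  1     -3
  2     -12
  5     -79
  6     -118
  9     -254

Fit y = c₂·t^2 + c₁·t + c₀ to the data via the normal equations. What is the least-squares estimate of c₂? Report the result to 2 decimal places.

c₂ = -3.02

Setting ∂/∂c₂ … = 0 gives: 8500·c₂ + 1078·c₁ + 148·c₀ = -26849;  1078·c₂ + 148·c₁ + 22·c₀ = -3415;  148·c₂ + 22·c₁ + 7·c₀ = -465.
(Σt^2·t^2 = 8500, Σt^2·t = 1078, Σt^2 = 148, Σt·t = 148, Σt = 22, Σ1 = 7, Σt^2·y = -26849, Σt·y = -3415, Σy = -465.)
Solving the 3×3 system (Gaussian elimination) gives c₂ = -18757/6214, c₁ = -1885/1434, c₀ = 14192/9321.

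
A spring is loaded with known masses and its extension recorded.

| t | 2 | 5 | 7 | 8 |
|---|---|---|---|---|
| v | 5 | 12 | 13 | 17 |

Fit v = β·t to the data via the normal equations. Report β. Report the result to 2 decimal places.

β = 2.09

From the data, Σt·t = 142.
Moment sums: Σt·v = 297.
So AᵀA·[β]ᵀ = Aᵀv: [[142]]·[β]ᵀ = [297]ᵀ.
β = 297/142 = 2.09155.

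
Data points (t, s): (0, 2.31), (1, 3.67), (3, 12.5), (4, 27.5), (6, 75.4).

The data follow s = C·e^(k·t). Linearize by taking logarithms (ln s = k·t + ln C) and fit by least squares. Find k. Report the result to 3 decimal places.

With ln sᵢ as the transformed response and tᵢ as the regressor:
Σt = 14.0000, Σ(t)² = 62.0000, Σln s = 12.3002, Σt·ln s = 48.0710.
Normal system: [[62.0000, 14.0000]; [14.0000, 5]]·[k, ln C]ᵀ = [48.0710, 12.3002]ᵀ.
Δ = 62.0000·5 − (14.0000)² = 114.0000; k = (48.0710·5 − 14.0000·12.3002)/114.0000 = 0.59783, ln C = (62.0000·12.3002 − 14.0000·48.0710)/114.0000 = 0.78611.

k = 0.598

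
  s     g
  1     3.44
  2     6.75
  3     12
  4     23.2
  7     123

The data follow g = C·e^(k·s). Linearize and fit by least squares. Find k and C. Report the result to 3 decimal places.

Taking logs, ln g = k·s + ln C, so regress ln g on s.
AᵀA = [[79.0000, 17.0000]; [17.0000, 5]], rhs = [58.7712, 13.5863]ᵀ  (here Σs = 17.0000, Σ(s)² = 79.0000, Σln g = 13.5863, Σs·ln g = 58.7712).
Solving (det = 106.0000): k = 0.59330, ln C = 0.70004, so C = exp(0.70004) = 2.01383.

k = 0.593, C = 2.014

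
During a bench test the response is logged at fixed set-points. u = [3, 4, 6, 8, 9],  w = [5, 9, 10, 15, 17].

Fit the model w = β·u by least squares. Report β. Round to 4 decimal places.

β = 1.8641

Setting ∂/∂β … = 0 gives: 206·β = 384.
β = 384/206 = 1.86408.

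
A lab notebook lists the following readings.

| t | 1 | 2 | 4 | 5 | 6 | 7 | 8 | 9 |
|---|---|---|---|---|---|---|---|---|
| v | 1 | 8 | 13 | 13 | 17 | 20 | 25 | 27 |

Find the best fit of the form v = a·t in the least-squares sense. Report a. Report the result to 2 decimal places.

The normal equations are: 276·a = 819.
(Σt·t = 276, Σt·v = 819.)
a = 819/276 = 2.96739.

a = 2.97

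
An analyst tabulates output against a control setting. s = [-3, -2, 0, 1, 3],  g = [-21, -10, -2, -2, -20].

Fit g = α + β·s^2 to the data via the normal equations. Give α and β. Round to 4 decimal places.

α = -1.0710, β = -2.1585

With design matrix M, MᵀM = [[5, 23]; [23, 179]] and Mᵀg = [-55, -411]ᵀ.
Δ = 5·179 − 23² = 366.
α = ((-55)·179 − 23·(-411))/366 = -196/183; β = (5·(-411) − 23·(-55))/366 = -395/183.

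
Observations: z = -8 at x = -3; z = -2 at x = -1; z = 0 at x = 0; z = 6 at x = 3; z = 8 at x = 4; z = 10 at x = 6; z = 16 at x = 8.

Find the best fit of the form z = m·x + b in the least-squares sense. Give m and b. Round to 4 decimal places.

m = 2.0396, b = -0.6677

Sums needed: Σx·x = 135, Σx = 17, Σ1 = 7.
Right-hand side: Σx·z = 264, Σz = 30.
Normal equations: [[135, 17]; [17, 7]]·[m, b]ᵀ = [264, 30]ᵀ.
det = 135·7 − 17² = 656.
m = (264·7 − 17·30)/656 = 669/328; b = (135·30 − 17·264)/656 = -219/328.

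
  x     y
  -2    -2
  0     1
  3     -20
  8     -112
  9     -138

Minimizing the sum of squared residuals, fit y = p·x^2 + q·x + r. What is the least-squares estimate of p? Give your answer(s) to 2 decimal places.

p = -1.47

From the data, Σx^2·x^2 = 10754, Σx^2·x = 1260, Σx^2 = 158, Σx·x = 158, Σx = 18, Σ1 = 5.
For Mᵀy: Σx^2·y = -18534, Σx·y = -2194, Σy = -271.
MᵀM·[p, q, r]ᵀ = Mᵀy becomes [[10754, 1260, 158]; [1260, 158, 18]; [158, 18, 5]]·[p, q, r]ᵀ = [-18534, -2194, -271]ᵀ.
Inverting the 3×3 Gram matrix, [p, q, r]ᵀ = [-108854/73983, -53294/24661, 5483/73983]ᵀ.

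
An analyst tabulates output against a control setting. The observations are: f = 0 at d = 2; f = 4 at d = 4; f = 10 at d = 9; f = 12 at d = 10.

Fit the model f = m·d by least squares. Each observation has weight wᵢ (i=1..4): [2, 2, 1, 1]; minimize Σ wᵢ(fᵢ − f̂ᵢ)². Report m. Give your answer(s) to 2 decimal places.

Sums needed: Σwᵢ·d·d = 221.
Moment sums: Σwᵢ·d·f = 242.
Normal equations: [[221]]·[m]ᵀ = [242]ᵀ.
m = 242/221 = 1.09502.

m = 1.10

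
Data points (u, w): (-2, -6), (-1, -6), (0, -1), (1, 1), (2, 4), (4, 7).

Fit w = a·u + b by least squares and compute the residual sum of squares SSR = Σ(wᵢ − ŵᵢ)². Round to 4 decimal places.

Setting ∂/∂a … = 0 gives: 26·a + 4·b = 55;  4·a + 6·b = -1.
Determinant 26·6 − 4² = 140.
a = (55·6 − 4·(-1))/140 = 167/70; b = (26·(-1) − 4·55)/140 = -123/70.
Residuals: 37/70, -13/7, 53/70, 13/35, 69/70, -11/14; SSR = 211/35.

SSR = 6.0286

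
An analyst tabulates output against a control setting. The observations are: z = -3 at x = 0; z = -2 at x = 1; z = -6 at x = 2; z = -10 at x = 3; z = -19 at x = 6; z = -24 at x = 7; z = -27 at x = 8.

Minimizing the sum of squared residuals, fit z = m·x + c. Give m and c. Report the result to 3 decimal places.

With design matrix M, MᵀM = [[163, 27]; [27, 7]] and Mᵀz = [-542, -91]ᵀ.
Determinant 163·7 − 27² = 412.
m = ((-542)·7 − 27·(-91))/412 = -1337/412; c = (163·(-91) − 27·(-542))/412 = -199/412.

m = -3.245, c = -0.483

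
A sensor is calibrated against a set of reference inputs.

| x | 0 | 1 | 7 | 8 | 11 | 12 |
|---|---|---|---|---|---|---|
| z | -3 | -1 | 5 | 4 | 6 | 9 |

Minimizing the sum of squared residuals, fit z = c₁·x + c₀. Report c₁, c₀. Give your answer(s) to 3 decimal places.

Sums needed: Σx·x = 379, Σx = 39, Σ1 = 6.
Right-hand side: Σx·z = 240, Σz = 20.
MᵀM·[c₁, c₀]ᵀ = Mᵀz becomes [[379, 39]; [39, 6]]·[c₁, c₀]ᵀ = [240, 20]ᵀ.
det = 379·6 − 39² = 753.
c₁ = (240·6 − 39·20)/753 = 220/251; c₀ = (379·20 − 39·240)/753 = -1780/753.

c₁ = 0.876, c₀ = -2.364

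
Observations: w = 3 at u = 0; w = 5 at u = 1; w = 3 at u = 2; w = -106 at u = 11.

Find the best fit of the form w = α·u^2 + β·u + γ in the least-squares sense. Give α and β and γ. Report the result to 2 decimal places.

XᵀX·[α, β, γ]ᵀ = Xᵀw reads: 14658·α + 1340·β + 126·γ = -12809;  1340·α + 126·β + 14·γ = -1155;  126·α + 14·β + 4·γ = -95.
Row-reducing yields α = -16443/14852, β = 33331/14852, γ = 48561/14852.

α = -1.11, β = 2.24, γ = 3.27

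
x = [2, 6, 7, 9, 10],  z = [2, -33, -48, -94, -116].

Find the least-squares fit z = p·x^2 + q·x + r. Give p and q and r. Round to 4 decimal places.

p = -1.5507, q = 3.6736, r = 0.9588

Setting ∂/∂p … = 0 gives: 20274·p + 2296·q + 270·r = -22746;  2296·p + 270·q + 34·r = -2536;  270·p + 34·q + 5·r = -289.
(Σx^2·x^2 = 20274, Σx^2·x = 2296, Σx^2 = 270, Σx·x = 270, Σx = 34, Σ1 = 5, Σx^2·z = -22746, Σx·z = -2536, Σz = -289.)
Inverting the 3×3 Gram matrix, [p, q, r]ᵀ = [-18080/11659, 42831/11659, 11179/11659]ᵀ.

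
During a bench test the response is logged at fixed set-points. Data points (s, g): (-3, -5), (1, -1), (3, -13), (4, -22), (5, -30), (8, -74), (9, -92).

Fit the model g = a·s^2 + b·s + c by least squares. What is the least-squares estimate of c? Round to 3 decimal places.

c = 0.342

Entries of MᵀM: Σs^2·s^2 = 11701, Σs^2·s = 1431, Σs^2 = 205, Σs·s = 205, Σs = 27, Σ1 = 7.
And Σs^2·g = -13453, Σs·g = -1683, Σg = -237.
Row-reducing yields a = -13087/13098, b = -5589/4366, c = 2237/6549.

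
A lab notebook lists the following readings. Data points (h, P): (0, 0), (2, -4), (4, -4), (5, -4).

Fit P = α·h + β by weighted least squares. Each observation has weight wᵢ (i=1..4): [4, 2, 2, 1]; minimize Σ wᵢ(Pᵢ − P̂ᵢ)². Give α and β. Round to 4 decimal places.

MᵀWM·[α, β]ᵀ = MᵀWP reads: 65·α + 17·β = -68;  17·α + 9·β = -20.
det = 65·9 − 17² = 296.
α = ((-68)·9 − 17·(-20))/296 = -34/37; β = (65·(-20) − 17·(-68))/296 = -18/37.

α = -0.9189, β = -0.4865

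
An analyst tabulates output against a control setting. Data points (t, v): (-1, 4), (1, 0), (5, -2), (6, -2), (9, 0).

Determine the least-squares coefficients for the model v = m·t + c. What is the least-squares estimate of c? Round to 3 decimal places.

Setting ∂/∂m … = 0 gives: 144·m + 20·c = -26;  20·m + 5·c = 0.
(Σt·t = 144, Σt = 20, Σ1 = 5, Σt·v = -26, Σv = 0.)
Determinant 144·5 − 20² = 320.
m = ((-26)·5 − 20·0)/320 = -13/32; c = (144·0 − 20·(-26))/320 = 13/8.

c = 1.625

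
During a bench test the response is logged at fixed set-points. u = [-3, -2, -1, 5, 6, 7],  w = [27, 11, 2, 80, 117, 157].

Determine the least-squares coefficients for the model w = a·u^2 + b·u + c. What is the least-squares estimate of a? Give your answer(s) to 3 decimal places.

a = 3.184

Forming XᵀX = [[4420, 648, 124]; [648, 124, 12]; [124, 12, 6]] and Xᵀw = [14194, 2096, 394]ᵀ gives XᵀX·[a, b, c]ᵀ = Xᵀw.
Inverting the 3×3 Gram matrix, [a, b, c]ᵀ = [1229/386, 1661/4825, -3972/4825]ᵀ.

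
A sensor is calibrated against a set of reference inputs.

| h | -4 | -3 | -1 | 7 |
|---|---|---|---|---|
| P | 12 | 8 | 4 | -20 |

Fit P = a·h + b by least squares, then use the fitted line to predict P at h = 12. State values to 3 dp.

P̂ = -34.234

Normal-equation sums: Σh·h = 75, Σh = -1, Σ1 = 4.
For MᵀP: Σh·P = -216, ΣP = 4.
Eliminating b: 4·(row 1) − (-1)·(row 2) gives 299·a = 4·(-216) − (-1)·4 = -860, so a = -860/299.
Then b = (4 − (-1)·(-860/299))/4 = 84/299.
At h = 12: P̂ = (-860/299)·(12) + (84/299)·(1) = -10236/299.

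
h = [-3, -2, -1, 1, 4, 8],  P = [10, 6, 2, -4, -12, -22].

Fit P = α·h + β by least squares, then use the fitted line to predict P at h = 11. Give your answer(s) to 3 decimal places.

P̂ = -31.493

With design matrix A, AᵀA = [[95, 7]; [7, 6]] and AᵀP = [-272, -20]ᵀ.
det = 95·6 − 7² = 521.
α = ((-272)·6 − 7·(-20))/521 = -1492/521; β = (95·(-20) − 7·(-272))/521 = 4/521.
At h = 11: P̂ = (-1492/521)·(11) + (4/521)·(1) = -16408/521.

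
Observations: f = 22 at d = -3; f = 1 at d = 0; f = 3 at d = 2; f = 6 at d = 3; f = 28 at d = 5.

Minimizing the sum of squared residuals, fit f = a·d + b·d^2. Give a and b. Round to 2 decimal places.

Entries of XᵀX: Σd·d = 47, Σd·d^2 = 133, Σd^2·d^2 = 803.
Right-hand side: Σd·f = 98, Σd^2·f = 964.
XᵀX·[a, b]ᵀ = Xᵀf becomes [[47, 133]; [133, 803]]·[a, b]ᵀ = [98, 964]ᵀ.
Eliminating b: 803·(row 1) − 133·(row 2) gives 20052·a = 803·98 − 133·964 = -49518, so a = -2751/1114.
Then b = (964 − 133·(-2751/1114))/803 = 1793/1114.

a = -2.47, b = 1.61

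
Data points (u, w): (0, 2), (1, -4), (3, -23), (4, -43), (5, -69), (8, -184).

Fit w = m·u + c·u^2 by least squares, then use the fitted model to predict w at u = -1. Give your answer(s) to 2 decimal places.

The normal system XᵀX·[m, c]ᵀ = Xᵀw is [[115, 729]; [729, 5059]]·[m, c]ᵀ = [-2062, -14400]ᵀ.
Eliminating c: 5059·(row 1) − 729·(row 2) gives 50344·m = 5059·(-2062) − 729·(-14400) = 65942, so m = 32971/25172.
Then c = ((-14400) − 729·(32971/25172))/5059 = -76401/25172.
At u = -1: ŵ = (32971/25172)·(-1) + (-76401/25172)·(1) = -27343/6293.

ŵ = -4.34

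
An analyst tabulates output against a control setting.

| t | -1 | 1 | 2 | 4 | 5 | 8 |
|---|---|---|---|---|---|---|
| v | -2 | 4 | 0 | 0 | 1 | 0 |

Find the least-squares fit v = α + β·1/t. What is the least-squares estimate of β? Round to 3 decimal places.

The normal system XᵀX·[α, β]ᵀ = Xᵀv is [[6, 43/40]; [43/40, 3789/1600]]·[α, β]ᵀ = [3, 31/5]ᵀ.
Eliminating β: (3789/1600)·(row 1) − (43/40)·(row 2) gives (4177/320)·α = (3789/1600)·3 − (43/40)·(31/5) = 703/1600, so α = 703/20885.
Then β = ((31/5) − (43/40)·(703/20885))/(3789/1600) = 10872/4177.

β = 2.603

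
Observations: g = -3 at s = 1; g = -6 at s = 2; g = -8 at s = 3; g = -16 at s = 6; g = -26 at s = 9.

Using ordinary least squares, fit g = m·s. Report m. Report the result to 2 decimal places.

m = -2.82

Normal-equation sums: Σs·s = 131.
And Σs·g = -369.
Hence m = -369 / 131 ≈ -2.81679.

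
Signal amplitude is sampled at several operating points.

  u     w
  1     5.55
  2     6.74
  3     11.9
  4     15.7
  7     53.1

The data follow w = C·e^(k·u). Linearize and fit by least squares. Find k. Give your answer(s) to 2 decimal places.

Linearized form: ln w = k·u + ln C. From the 5 transformed points,
Σu = 17.0000, Σ(u)² = 79.0000, Σln w = 12.8242, Σu·ln w = 51.7794.
Equations: 79.0000·k + 17.0000·ln C = 51.7794;  17.0000·k + 5·ln C = 12.8242.
Δ = 79.0000·5 − (17.0000)² = 106.0000; k = (51.7794·5 − 17.0000·12.8242)/106.0000 = 0.38571, ln C = (79.0000·12.8242 − 17.0000·51.7794)/106.0000 = 1.25344.

k = 0.39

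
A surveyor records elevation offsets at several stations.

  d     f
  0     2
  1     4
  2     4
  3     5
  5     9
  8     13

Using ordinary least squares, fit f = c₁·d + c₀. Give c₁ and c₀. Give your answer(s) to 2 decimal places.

c₁ = 1.37, c₀ = 1.82

The normal system AᵀA·[c₁, c₀]ᵀ = Aᵀf is [[103, 19]; [19, 6]]·[c₁, c₀]ᵀ = [176, 37]ᵀ.
Δ = 103·6 − 19² = 257.
c₁ = (176·6 − 19·37)/257 = 353/257; c₀ = (103·37 − 19·176)/257 = 467/257.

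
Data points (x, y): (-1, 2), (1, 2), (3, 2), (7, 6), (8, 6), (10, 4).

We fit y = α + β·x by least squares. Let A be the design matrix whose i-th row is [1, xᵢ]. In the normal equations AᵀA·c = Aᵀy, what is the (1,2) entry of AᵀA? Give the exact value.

28

Row 1 ↔ basis 1, column 2 ↔ basis x, so (AᵀA)_{1,2} = Σᵢ x = (1)·(-1) + (1)·(1) + (1)·(3) + (1)·(7) + (1)·(8) + (1)·(10) = 28.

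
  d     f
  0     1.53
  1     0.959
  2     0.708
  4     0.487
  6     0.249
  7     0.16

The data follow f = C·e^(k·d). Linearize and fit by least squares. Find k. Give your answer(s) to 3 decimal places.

k = -0.299

Let Y = ln f. Fitting Y = k·d + ln C by least squares:
Σd = 20.0000, Σ(d)² = 106.0000, Σln f = -3.9043, Σd·ln f = -24.7803.
Equations: 106.0000·k + 20.0000·ln C = -24.7803;  20.0000·k + 6·ln C = -3.9043.
Solving (det = 236.0000): k = -0.29914, ln C = 0.34641.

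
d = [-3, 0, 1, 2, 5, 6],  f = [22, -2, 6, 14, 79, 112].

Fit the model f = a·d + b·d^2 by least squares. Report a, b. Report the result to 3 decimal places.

a = 1.389, b = 2.882

From the data, Σd·d = 75, Σd·d^2 = 323, Σd^2·d^2 = 2019.
And Σd·f = 1035, Σd^2·f = 6267.
Eliminating b: 2019·(row 1) − 323·(row 2) gives 47096·a = 2019·1035 − 323·6267 = 65424, so a = 282/203.
Then b = (6267 − 323·(282/203))/2019 = 585/203.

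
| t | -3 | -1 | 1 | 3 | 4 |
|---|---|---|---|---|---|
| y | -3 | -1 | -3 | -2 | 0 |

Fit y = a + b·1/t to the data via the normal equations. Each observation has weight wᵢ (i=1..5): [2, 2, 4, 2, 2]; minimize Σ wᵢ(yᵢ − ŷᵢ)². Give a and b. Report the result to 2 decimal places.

Normal-equation sums: Σwᵢ·1 = 12, Σwᵢ·1/t = 5/2, Σwᵢ·1/t·1/t = 473/72.
Moment sums: Σwᵢ·y = -24, Σwᵢ·1/t·y = -28/3.
XᵀWX·[a, b]ᵀ = XᵀWy becomes [[12, 5/2]; [5/2, 473/72]]·[a, b]ᵀ = [-24, -28/3]ᵀ.
det = 12·(473/72) − (5/2)² = 871/12.
a = ((-24)·(473/72) − (5/2)·(-28/3))/(871/12) = -124/67; b = (12·(-28/3) − (5/2)·(-24))/(871/12) = -48/67.

a = -1.85, b = -0.72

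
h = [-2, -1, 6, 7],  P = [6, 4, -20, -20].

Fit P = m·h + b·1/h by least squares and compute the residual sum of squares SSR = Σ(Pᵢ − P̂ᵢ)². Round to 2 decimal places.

AᵀA·[m, b]ᵀ = AᵀP reads: 90·m + 4·b = -276;  4·m + (1145/882)·b = -277/21.
(Σh·h = 90, Σh·1/h = 4, Σ1/h·1/h = 1145/882, Σh·P = -276, Σ1/h·P = -277/21.)
Eliminating b: (1145/882)·(row 1) − 4·(row 2) gives (4941/49)·m = (1145/882)·(-276) − 4·(-277/21) = -44914/147, so m = -44914/14823.
Then b = ((-277/21) − 4·(-44914/14823))/(1145/882) = -1358/1647.
Residuals: -7001/14823, 2156/14823, -2771/1647, 19684/14823; SSR = 23906/4941.

SSR = 4.84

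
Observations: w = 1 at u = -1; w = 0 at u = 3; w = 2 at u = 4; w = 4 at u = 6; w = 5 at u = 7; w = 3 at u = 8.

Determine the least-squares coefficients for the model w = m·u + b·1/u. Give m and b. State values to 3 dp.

The normal equations are: 175·m + 6·b = 90;  6·m + (34925/28224)·b = 211/168.
(Σu·u = 175, Σu·1/u = 6, Σ1/u·1/u = 34925/28224, Σu·w = 90, Σ1/u·w = 211/168.)
Eliminating b: (34925/28224)·(row 1) − 6·(row 2) gives (727973/4032)·m = (34925/28224)·90 − 6·(211/168) = 162809/1568, so m = 2930562/5095811.
Then b = ((211/168) − 6·(2930562/5095811))/(34925/28224) = -1291080/727973.

m = 0.575, b = -1.774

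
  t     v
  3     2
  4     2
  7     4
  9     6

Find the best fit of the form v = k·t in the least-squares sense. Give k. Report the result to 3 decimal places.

Setting ∂/∂k … = 0 gives: 155·k = 96.
Hence k = 96 / 155 ≈ 0.619355.

k = 0.619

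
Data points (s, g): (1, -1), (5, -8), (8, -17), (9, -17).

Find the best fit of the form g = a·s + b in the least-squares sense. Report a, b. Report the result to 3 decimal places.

With design matrix A, AᵀA = [[171, 23]; [23, 4]] and Aᵀg = [-330, -43]ᵀ.
Determinant 171·4 − 23² = 155.
a = ((-330)·4 − 23·(-43))/155 = -331/155; b = (171·(-43) − 23·(-330))/155 = 237/155.

a = -2.135, b = 1.529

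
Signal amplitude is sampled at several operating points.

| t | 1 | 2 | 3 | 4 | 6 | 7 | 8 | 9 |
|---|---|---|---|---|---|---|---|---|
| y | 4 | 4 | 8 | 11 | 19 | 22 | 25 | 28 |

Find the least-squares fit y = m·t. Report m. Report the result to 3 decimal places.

m = 3.077

The normal equations are: 260·m = 800.
(Σt·t = 260, Σt·y = 800.)
Hence m = 800 / 260 ≈ 3.07692.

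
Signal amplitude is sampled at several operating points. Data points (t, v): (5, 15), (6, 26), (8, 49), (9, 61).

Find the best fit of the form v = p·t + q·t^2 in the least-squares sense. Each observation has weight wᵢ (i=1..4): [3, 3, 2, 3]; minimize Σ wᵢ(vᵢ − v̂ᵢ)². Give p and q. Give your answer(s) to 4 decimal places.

XᵀWX·[p, q]ᵀ = XᵀWv reads: 554·p + 4234·q = 3124;  4234·p + 33638·q = 25028.
Determinant 554·33638 − 4234² = 708696.
p = (3124·33638 − 4234·25028)/708696 = -4090/3281; q = (554·25028 − 4234·3124)/708696 = 2956/3281.

p = -1.2466, q = 0.9009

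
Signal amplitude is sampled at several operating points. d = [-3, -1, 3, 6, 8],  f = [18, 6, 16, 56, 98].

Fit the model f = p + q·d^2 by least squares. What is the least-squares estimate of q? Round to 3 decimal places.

Normal-equation sums: Σ1 = 5, Σd^2 = 119, Σd^2·d^2 = 5555.
And Σf = 194, Σd^2·f = 8600.
Normal equations: [[5, 119]; [119, 5555]]·[p, q]ᵀ = [194, 8600]ᵀ.
Eliminating q: 5555·(row 1) − 119·(row 2) gives 13614·p = 5555·194 − 119·8600 = 54270, so p = 9045/2269.
Then q = (8600 − 119·(9045/2269))/5555 = 3319/2269.

q = 1.463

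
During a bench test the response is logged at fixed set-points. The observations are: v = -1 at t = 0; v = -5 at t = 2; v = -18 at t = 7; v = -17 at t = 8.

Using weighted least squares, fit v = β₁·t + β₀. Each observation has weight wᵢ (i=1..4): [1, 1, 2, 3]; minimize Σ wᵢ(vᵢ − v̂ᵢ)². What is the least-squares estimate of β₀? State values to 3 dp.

β₀ = -1.183

Forming MᵀWM = [[294, 40]; [40, 7]] and MᵀWv = [-670, -93]ᵀ gives MᵀWM·[β₁, β₀]ᵀ = MᵀWv.
det = 294·7 − 40² = 458.
β₁ = ((-670)·7 − 40·(-93))/458 = -485/229; β₀ = (294·(-93) − 40·(-670))/458 = -271/229.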